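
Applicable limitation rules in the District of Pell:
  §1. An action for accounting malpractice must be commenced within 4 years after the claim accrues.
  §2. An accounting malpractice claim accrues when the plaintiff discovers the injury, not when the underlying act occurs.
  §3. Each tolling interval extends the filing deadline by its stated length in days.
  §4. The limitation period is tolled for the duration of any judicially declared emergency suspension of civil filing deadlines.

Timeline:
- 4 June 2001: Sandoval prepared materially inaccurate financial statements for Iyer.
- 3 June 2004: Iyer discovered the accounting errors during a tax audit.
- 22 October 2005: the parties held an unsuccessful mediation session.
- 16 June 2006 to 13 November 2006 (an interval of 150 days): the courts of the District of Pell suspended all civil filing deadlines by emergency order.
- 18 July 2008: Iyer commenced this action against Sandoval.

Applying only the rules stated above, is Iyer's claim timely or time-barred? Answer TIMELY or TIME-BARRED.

Accrual is tied to discovery, so the period began on 3 June 2004 rather than on 4 June 2001 when the act occurred.
4 years from 3 June 2004 is 3 June 2008.
The period was tolled for 150 days by the emergency suspension of filing deadlines (16 June 2006 to 13 November 2006), pushing the deadline to 31 October 2008.
The other events in the timeline have no effect on the limitation period under the stated rules.
Iyer filed on 18 July 2008, before the 31 October 2008 deadline, so the action is timely.

TIMELY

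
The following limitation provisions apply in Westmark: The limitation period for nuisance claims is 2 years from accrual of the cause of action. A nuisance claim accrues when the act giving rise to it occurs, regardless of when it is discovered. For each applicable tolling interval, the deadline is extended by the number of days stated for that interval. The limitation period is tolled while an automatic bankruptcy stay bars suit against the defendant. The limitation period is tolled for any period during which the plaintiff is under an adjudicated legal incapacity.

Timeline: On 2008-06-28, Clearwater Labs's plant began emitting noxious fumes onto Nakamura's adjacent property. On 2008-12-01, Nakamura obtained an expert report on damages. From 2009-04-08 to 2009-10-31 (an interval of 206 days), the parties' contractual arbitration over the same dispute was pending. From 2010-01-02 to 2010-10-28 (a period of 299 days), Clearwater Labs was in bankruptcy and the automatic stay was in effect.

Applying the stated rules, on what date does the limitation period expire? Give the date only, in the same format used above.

2011-04-23

The limitation period began to run on 2008-06-28.
Adding the 2 years base period to 2008-06-28 gives a deadline of 2010-06-28, before any tolling.
Because the automatic bankruptcy stay ran from 2010-01-02 to 2010-10-28, the deadline is extended by 299 days to 2011-04-23.
No stated provision tolls the period for a pending arbitration, so the interval from 2009-04-08 to 2009-10-31 has no effect on the deadline.
The other events in the timeline have no effect on the limitation period under the stated rules.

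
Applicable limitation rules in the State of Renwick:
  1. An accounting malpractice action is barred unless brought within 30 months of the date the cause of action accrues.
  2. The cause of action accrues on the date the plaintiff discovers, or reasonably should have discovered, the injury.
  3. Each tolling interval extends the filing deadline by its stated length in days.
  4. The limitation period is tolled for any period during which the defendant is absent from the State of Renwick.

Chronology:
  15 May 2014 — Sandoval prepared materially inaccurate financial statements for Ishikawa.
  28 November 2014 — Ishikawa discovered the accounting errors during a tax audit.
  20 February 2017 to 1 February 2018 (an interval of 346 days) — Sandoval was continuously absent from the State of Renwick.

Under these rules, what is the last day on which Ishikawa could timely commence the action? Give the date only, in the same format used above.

9 May 2018

The claim did not accrue until Ishikawa discovered the injury on 28 November 2014; the 15 May 2014 act date does not start the clock under the stated rule.
30 months from 28 November 2014 is 28 May 2017.
The period was tolled for 346 days by the defendant's absence from the jurisdiction (20 February 2017 to 1 February 2018), pushing the deadline to 9 May 2018.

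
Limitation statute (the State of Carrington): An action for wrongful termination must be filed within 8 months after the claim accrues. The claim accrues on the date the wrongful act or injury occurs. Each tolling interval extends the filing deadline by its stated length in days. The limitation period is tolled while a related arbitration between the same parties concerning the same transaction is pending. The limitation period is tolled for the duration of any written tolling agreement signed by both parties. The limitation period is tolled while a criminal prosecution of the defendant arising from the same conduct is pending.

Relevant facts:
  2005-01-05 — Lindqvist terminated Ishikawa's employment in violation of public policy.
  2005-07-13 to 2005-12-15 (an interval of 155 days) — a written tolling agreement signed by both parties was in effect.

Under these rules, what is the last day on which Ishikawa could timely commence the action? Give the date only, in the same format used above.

2006-02-07

The claim accrued on 2005-01-05, when the wrongful act occurred.
The untolled deadline — 8 months after 2005-01-05 — is 2005-09-05.
The written tolling agreement from 2005-07-13 to 2005-12-15 tolled the period for 155 days, extending the deadline to 2006-02-07.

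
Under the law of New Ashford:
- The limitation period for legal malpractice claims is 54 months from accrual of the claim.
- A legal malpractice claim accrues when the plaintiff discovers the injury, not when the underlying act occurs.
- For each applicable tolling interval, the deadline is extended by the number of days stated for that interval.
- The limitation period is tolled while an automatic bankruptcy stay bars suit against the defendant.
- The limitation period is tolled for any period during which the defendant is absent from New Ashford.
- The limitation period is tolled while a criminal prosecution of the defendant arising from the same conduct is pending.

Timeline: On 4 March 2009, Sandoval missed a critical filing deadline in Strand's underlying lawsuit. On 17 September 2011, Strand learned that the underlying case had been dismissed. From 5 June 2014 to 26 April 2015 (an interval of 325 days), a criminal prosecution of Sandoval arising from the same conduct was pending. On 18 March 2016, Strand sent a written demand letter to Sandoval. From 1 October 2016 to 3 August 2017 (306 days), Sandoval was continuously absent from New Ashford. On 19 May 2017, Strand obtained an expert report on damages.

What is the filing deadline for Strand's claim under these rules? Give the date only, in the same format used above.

Under the discovery rule, the claim accrued on 17 September 2011, when Strand discovered the injury — not on the 4 March 2009 date of the underlying act.
Adding the 54 months base period to 17 September 2011 gives a deadline of 17 March 2016, before any tolling.
The period was tolled for 325 days by the pending criminal prosecution (5 June 2014 to 26 April 2015), pushing the deadline to 5 February 2017.
Because the defendant's absence from the jurisdiction ran from 1 October 2016 to 3 August 2017, the deadline is extended by 306 days to 8 December 2017.
None of the other events listed affects the running of the period under the stated rules.

8 December 2017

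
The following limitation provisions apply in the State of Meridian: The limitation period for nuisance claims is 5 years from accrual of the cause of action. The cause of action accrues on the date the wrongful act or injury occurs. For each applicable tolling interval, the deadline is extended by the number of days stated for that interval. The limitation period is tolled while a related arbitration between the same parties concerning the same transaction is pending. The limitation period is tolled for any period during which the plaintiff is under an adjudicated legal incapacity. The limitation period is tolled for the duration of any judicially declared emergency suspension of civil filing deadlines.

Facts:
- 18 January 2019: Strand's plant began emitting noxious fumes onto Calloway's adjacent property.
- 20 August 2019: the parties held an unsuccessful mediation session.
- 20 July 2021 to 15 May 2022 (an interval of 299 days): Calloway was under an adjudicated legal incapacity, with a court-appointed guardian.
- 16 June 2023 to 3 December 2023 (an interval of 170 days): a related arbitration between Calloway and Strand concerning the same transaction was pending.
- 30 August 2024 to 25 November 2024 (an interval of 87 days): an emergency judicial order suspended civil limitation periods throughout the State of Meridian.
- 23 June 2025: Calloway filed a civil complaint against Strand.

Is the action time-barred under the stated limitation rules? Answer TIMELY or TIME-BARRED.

The cause of action accrued on 18 January 2019, the date of the act.
Adding the 5 years base period to 18 January 2019 gives a deadline of 18 January 2024, before any tolling.
The plaintiff's legal incapacity from 20 July 2021 to 15 May 2022 tolled the period for 299 days, extending the deadline to 12 November 2024.
The pending related arbitration from 16 June 2023 to 3 December 2023 tolled the period for 170 days, extending the deadline to 1 May 2025.
Because the emergency suspension of filing deadlines ran from 30 August 2024 to 25 November 2024, the deadline is extended by 87 days to 27 July 2025.
None of the other events listed affects the running of the period under the stated rules.
Calloway filed on 23 June 2025, before the 27 July 2025 deadline, so the action is timely.

TIMELY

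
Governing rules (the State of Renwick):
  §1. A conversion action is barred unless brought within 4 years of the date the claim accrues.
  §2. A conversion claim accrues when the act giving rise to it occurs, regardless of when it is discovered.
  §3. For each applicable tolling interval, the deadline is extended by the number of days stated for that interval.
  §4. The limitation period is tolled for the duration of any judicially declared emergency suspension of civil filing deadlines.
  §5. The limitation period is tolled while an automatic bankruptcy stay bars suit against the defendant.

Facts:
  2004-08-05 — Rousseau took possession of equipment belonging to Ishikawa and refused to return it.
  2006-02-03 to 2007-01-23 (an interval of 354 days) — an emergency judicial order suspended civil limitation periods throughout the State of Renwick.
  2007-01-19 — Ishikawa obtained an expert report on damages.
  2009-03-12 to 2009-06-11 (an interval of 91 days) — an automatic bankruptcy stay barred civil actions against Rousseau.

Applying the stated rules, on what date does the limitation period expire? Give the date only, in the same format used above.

The claim accrued on 2004-08-05, the date of the act.
The untolled deadline — 4 years after 2004-08-05 — is 2008-08-05.
Because the emergency suspension of filing deadlines ran from 2006-02-03 to 2007-01-23, the deadline is extended by 354 days to 2009-07-25.
The automatic bankruptcy stay from 2009-03-12 to 2009-06-11 tolled the period for 91 days, extending the deadline to 2009-10-24.
None of the other events listed affects the running of the period under the stated rules.

2009-10-24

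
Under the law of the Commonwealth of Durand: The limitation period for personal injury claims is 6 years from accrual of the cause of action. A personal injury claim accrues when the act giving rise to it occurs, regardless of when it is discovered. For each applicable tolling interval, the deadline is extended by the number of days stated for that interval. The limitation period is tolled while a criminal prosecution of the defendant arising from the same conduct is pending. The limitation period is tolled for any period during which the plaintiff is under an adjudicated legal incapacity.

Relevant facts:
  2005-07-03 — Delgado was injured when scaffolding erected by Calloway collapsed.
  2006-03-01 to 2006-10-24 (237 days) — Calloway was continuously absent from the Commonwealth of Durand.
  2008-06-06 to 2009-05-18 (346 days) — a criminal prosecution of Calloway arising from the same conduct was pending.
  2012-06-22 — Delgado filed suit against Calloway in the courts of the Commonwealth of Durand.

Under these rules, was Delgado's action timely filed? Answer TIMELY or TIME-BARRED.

TIME-BARRED

The limitation period began to run on 2005-07-03.
The untolled deadline — 6 years after 2005-07-03 — is 2011-07-03.
Because the pending criminal prosecution ran from 2008-06-06 to 2009-05-18, the deadline is extended by 346 days to 2012-06-13.
The defendant's absence from the jurisdiction from 2006-03-01 to 2006-10-24 does not toll the period, because no stated rule makes the defendant's absence a tolling event.
Filing on 2012-06-22 missed the 2012-06-13 deadline — the action is time-barred.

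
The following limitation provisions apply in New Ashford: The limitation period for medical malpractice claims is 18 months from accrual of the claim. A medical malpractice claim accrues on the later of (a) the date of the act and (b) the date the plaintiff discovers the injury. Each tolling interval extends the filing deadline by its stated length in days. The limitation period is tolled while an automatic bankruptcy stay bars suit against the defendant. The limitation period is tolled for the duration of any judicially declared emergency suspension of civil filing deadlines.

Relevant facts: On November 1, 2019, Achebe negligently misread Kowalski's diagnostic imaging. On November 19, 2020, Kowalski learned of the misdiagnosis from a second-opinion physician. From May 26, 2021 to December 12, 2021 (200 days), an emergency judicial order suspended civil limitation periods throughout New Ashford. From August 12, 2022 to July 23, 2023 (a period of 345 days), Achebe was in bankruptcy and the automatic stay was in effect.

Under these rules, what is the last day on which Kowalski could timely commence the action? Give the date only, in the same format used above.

November 15, 2023

The claim accrued on November 19, 2020 — the later of the November 1, 2019 act and the November 19, 2020 discovery.
18 months from November 19, 2020 is May 19, 2022.
The emergency suspension of filing deadlines from May 26, 2021 to December 12, 2021 tolled the period for 200 days, extending the deadline to December 5, 2022.
The automatic bankruptcy stay from August 12, 2022 to July 23, 2023 tolled the period for 345 days, extending the deadline to November 15, 2023.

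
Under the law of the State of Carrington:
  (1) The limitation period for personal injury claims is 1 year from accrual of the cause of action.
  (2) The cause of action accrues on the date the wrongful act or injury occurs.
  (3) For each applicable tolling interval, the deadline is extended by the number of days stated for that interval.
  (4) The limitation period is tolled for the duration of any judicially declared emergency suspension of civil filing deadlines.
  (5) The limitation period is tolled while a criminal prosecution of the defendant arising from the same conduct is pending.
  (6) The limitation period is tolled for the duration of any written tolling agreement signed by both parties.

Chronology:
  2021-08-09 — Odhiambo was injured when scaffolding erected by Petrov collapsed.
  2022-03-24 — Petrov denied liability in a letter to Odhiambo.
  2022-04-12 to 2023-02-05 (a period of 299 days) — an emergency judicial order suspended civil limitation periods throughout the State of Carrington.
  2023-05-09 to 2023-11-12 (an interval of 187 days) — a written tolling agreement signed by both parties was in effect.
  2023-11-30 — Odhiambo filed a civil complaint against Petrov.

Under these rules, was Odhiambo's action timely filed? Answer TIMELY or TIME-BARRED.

TIMELY

The claim accrued on 2021-08-09, when the wrongful act occurred.
1 year from 2021-08-09 is 2022-08-09.
Because the emergency suspension of filing deadlines ran from 2022-04-12 to 2023-02-05, the deadline is extended by 299 days to 2023-06-04.
The written tolling agreement from 2023-05-09 to 2023-11-12 tolled the period for 187 days, extending the deadline to 2023-12-08.
The other events in the timeline have no effect on the limitation period under the stated rules.
Odhiambo filed on 2023-11-30, before the 2023-12-08 deadline, so the action is timely.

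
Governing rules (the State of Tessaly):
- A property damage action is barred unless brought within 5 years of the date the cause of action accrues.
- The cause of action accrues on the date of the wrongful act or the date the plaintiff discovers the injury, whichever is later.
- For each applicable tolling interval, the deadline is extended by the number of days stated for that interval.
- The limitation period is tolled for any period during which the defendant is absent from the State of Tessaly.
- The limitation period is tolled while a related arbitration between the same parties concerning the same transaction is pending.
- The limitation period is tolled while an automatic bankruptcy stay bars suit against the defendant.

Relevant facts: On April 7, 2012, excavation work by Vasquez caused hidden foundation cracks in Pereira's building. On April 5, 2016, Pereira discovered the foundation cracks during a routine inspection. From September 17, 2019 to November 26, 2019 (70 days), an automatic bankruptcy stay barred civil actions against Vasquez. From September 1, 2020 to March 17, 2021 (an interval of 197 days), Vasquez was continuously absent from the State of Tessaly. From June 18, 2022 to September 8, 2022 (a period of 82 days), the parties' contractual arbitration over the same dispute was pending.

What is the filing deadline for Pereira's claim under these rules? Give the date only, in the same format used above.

Taking the later of the act (April 7, 2012) and discovery (April 5, 2016), the claim accrued on April 5, 2016.
5 years from April 5, 2016 is April 5, 2021.
The automatic bankruptcy stay from September 17, 2019 to November 26, 2019 tolled the period for 70 days, extending the deadline to June 14, 2021.
Because the defendant's absence from the jurisdiction ran from September 1, 2020 to March 17, 2021, the deadline is extended by 197 days to December 28, 2021.
The pending related arbitration from June 18, 2022 to September 8, 2022 began after the period had already run on December 28, 2021, so it has no tolling effect.

December 28, 2021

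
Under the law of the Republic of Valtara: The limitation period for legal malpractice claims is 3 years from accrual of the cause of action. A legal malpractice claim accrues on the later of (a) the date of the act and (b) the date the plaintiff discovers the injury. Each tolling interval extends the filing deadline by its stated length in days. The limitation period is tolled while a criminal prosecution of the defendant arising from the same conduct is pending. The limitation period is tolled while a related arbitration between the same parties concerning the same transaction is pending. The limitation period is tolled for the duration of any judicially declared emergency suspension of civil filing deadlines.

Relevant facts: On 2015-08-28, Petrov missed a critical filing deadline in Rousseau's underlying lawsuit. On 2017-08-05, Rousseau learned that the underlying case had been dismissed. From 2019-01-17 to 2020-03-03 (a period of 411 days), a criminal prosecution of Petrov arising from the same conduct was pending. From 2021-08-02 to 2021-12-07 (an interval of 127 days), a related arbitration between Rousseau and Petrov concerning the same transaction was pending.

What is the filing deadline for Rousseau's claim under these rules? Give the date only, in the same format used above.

2022-01-25

The claim accrued on 2017-08-05 — the later of the 2015-08-28 act and the 2017-08-05 discovery.
Adding the 3 years base period to 2017-08-05 gives a deadline of 2020-08-05, before any tolling.
The pending criminal prosecution from 2019-01-17 to 2020-03-03 tolled the period for 411 days, extending the deadline to 2021-09-20.
The pending related arbitration from 2021-08-02 to 2021-12-07 tolled the period for 127 days, extending the deadline to 2022-01-25.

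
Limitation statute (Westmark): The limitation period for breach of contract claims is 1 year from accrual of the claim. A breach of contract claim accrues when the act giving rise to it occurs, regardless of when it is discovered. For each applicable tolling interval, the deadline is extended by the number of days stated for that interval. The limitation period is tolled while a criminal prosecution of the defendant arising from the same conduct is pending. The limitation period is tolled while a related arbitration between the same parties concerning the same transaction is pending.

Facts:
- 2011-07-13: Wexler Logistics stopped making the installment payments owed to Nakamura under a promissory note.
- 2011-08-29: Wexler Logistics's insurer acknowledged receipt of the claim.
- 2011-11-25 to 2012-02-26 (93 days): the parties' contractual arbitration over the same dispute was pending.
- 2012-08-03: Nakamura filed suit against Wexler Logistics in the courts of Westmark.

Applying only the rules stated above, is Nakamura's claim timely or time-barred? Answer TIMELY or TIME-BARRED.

The claim accrued on 2011-07-13, when the wrongful act occurred.
1 year from 2011-07-13 is 2012-07-13.
Because the pending related arbitration ran from 2011-11-25 to 2012-02-26, the deadline is extended by 93 days to 2012-10-14.
None of the other events listed affects the running of the period under the stated rules.
The 2012-08-03 filing precedes the 2012-10-14 deadline; the claim is timely.

TIMELY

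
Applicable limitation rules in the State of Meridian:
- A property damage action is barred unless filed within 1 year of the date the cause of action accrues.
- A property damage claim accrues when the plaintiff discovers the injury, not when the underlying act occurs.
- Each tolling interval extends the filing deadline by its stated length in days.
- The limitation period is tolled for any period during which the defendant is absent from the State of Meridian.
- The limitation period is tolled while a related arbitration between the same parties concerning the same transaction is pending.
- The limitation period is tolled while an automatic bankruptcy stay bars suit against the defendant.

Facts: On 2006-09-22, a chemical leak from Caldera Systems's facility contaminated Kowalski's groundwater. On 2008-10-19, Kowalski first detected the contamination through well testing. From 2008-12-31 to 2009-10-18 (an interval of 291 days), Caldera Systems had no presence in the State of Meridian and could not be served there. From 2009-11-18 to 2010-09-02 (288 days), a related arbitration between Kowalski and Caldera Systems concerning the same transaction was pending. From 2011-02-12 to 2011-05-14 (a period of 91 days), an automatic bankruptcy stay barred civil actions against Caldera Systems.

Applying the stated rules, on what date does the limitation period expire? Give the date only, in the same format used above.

Accrual is tied to discovery, so the period began on 2008-10-19 rather than on 2006-09-22 when the act occurred.
1 year from 2008-10-19 is 2009-10-19.
Because the defendant's absence from the jurisdiction ran from 2008-12-31 to 2009-10-18, the deadline is extended by 291 days to 2010-08-06.
Because the pending related arbitration ran from 2009-11-18 to 2010-09-02, the deadline is extended by 288 days to 2011-05-21.
The automatic bankruptcy stay from 2011-02-12 to 2011-05-14 tolled the period for 91 days, extending the deadline to 2011-08-20.

2011-08-20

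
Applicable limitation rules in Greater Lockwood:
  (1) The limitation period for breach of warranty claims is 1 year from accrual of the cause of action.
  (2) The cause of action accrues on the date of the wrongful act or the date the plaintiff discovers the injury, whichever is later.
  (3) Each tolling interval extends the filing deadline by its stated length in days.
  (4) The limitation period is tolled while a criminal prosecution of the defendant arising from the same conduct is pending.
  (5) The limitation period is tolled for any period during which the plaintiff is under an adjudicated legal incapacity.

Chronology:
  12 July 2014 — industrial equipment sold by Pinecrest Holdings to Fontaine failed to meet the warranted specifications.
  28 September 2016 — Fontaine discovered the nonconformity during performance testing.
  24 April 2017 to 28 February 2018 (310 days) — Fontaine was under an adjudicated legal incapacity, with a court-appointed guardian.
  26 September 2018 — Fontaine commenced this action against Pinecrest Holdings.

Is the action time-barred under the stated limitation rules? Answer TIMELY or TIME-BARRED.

Because discovery on 28 September 2016 post-dates the 12 July 2014 act, accrual under the later-of rule falls on 28 September 2016.
Adding the 1 year base period to 28 September 2016 gives a deadline of 28 September 2017, before any tolling.
Because the plaintiff's legal incapacity ran from 24 April 2017 to 28 February 2018, the deadline is extended by 310 days to 4 August 2018.
Filing on 26 September 2018 missed the 4 August 2018 deadline — the action is time-barred.

TIME-BARRED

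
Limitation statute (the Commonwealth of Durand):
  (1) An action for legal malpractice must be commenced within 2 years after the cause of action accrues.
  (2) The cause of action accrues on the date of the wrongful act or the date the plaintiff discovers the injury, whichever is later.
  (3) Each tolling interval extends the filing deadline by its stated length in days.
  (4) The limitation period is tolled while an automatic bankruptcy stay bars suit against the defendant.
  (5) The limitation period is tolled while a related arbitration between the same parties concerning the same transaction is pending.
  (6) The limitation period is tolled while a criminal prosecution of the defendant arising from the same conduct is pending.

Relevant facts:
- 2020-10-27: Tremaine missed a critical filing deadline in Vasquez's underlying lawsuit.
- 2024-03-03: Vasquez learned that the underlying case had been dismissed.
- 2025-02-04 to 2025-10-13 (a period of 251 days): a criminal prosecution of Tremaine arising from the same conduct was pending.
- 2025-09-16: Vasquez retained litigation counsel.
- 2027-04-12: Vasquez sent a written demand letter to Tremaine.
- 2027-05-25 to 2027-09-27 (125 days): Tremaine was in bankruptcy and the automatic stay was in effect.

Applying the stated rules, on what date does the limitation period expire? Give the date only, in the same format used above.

Because discovery on 2024-03-03 post-dates the 2020-10-27 act, accrual under the later-of rule falls on 2024-03-03.
2 years from 2024-03-03 is 2026-03-03.
The period was tolled for 251 days by the pending criminal prosecution (2025-02-04 to 2025-10-13), pushing the deadline to 2026-11-09.
The automatic bankruptcy stay starting 2027-05-25 came too late — the period had run on 2026-11-09 — and so does not extend the deadline.
Nothing else in the chronology tolls or restarts the period.

2026-11-09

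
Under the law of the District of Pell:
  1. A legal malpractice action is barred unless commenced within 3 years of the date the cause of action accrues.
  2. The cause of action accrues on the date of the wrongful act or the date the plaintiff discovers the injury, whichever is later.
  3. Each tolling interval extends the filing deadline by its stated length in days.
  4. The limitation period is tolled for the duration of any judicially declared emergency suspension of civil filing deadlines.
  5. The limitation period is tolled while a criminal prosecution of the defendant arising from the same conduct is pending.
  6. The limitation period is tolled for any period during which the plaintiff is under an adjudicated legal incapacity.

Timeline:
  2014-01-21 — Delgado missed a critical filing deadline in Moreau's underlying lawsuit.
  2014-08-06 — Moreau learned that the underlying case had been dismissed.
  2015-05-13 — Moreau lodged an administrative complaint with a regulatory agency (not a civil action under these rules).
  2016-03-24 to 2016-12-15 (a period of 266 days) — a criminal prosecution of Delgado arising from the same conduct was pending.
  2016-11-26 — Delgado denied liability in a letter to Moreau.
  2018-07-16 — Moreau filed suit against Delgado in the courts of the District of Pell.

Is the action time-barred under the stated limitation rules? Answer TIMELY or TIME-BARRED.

TIME-BARRED

Because discovery on 2014-08-06 post-dates the 2014-01-21 act, accrual under the later-of rule falls on 2014-08-06.
The untolled deadline — 3 years after 2014-08-06 — is 2017-08-06.
The period was tolled for 266 days by the pending criminal prosecution (2016-03-24 to 2016-12-15), pushing the deadline to 2018-04-29.
Nothing else in the chronology tolls or restarts the period.
Filing on 2018-07-16 missed the 2018-04-29 deadline — the action is time-barred.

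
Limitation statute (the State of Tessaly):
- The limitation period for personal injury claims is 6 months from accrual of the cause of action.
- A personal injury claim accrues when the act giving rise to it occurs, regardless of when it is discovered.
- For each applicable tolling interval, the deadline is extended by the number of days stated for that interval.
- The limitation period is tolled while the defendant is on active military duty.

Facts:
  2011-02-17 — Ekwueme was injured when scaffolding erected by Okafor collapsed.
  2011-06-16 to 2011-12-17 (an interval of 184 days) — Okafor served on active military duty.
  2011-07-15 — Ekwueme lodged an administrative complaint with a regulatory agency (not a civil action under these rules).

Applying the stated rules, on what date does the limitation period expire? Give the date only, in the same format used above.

2012-02-17

The limitation period began to run on 2011-02-17.
The untolled deadline — 6 months after 2011-02-17 — is 2011-08-17.
Because the defendant's active military service ran from 2011-06-16 to 2011-12-17, the deadline is extended by 184 days to 2012-02-17.
The other events in the timeline have no effect on the limitation period under the stated rules.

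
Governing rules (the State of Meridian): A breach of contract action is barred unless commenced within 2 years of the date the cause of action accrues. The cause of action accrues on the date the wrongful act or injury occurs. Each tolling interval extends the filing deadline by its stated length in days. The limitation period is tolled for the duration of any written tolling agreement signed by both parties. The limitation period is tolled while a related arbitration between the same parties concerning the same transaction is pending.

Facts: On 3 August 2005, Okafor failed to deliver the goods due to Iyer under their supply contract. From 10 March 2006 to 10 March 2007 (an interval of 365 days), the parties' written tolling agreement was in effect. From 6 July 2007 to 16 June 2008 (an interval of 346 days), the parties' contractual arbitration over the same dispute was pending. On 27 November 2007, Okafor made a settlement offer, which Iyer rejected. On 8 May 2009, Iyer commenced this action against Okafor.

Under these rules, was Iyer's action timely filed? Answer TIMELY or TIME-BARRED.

TIMELY

The cause of action accrued on 3 August 2005, the date of the act.
The untolled deadline — 2 years after 3 August 2005 — is 3 August 2007.
Because the written tolling agreement ran from 10 March 2006 to 10 March 2007, the deadline is extended by 365 days to 2 August 2008.
The pending related arbitration from 6 July 2007 to 16 June 2008 tolled the period for 346 days, extending the deadline to 14 July 2009.
The other events in the timeline have no effect on the limitation period under the stated rules.
The 8 May 2009 filing precedes the 14 July 2009 deadline; the claim is timely.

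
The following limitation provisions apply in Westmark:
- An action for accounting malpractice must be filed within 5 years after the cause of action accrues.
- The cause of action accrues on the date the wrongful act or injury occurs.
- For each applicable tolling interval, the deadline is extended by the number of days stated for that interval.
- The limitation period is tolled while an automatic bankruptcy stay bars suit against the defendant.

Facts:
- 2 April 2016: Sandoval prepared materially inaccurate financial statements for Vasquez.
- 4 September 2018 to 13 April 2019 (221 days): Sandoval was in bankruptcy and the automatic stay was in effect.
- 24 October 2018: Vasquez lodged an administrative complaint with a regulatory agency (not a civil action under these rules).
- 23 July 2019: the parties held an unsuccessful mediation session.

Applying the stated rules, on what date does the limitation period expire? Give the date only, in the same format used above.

The limitation period began to run on 2 April 2016.
The untolled deadline — 5 years after 2 April 2016 — is 2 April 2021.
The automatic bankruptcy stay from 4 September 2018 to 13 April 2019 tolled the period for 221 days, extending the deadline to 9 November 2021.
None of the other events listed affects the running of the period under the stated rules.

9 November 2021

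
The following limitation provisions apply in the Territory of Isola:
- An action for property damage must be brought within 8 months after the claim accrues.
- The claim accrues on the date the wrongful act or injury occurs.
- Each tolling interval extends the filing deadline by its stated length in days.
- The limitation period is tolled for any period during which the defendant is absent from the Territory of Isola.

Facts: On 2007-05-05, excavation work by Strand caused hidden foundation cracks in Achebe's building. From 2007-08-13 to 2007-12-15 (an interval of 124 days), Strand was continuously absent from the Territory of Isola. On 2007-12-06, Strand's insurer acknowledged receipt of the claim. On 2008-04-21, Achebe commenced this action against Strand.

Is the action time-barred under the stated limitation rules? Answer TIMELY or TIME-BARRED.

The claim accrued on 2007-05-05, when the wrongful act occurred.
Adding the 8 months base period to 2007-05-05 gives a deadline of 2008-01-05, before any tolling.
Because the defendant's absence from the jurisdiction ran from 2007-08-13 to 2007-12-15, the deadline is extended by 124 days to 2008-05-08.
Nothing else in the chronology tolls or restarts the period.
The 2008-04-21 filing precedes the 2008-05-08 deadline; the claim is timely.

TIMELY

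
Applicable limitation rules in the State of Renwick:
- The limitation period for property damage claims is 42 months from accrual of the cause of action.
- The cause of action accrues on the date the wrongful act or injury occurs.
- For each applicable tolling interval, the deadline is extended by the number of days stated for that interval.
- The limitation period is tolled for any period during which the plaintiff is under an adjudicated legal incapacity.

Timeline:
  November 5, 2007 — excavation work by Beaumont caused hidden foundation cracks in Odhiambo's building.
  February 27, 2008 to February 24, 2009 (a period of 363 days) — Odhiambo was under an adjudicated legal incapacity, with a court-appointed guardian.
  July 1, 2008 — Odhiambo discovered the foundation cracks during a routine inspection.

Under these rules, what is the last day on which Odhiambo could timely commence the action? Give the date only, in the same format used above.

May 2, 2012

The claim accrued on November 5, 2007, when the wrongful act occurred; under the stated occurrence rule the July 1, 2008 discovery does not delay accrual.
42 months from November 5, 2007 is May 5, 2011.
Because the plaintiff's legal incapacity ran from February 27, 2008 to February 24, 2009, the deadline is extended by 363 days to May 2, 2012.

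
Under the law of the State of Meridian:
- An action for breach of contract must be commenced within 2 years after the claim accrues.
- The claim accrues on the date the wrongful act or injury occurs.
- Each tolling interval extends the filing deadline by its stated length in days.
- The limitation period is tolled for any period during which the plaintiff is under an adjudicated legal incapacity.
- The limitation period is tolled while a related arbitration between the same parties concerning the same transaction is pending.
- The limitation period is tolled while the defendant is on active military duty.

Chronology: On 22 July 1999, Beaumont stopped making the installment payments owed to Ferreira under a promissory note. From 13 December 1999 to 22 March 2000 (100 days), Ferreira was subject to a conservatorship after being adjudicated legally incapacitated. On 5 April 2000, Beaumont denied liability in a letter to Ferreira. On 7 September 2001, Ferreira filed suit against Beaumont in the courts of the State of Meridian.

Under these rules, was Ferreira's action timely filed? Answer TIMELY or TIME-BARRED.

The limitation period began to run on 22 July 1999.
Adding the 2 years base period to 22 July 1999 gives a deadline of 22 July 2001, before any tolling.
Because the plaintiff's legal incapacity ran from 13 December 1999 to 22 March 2000, the deadline is extended by 100 days to 30 October 2001.
None of the other events listed affects the running of the period under the stated rules.
Filing on 7 September 2001 beat the 30 October 2001 deadline — the action is timely.

TIMELY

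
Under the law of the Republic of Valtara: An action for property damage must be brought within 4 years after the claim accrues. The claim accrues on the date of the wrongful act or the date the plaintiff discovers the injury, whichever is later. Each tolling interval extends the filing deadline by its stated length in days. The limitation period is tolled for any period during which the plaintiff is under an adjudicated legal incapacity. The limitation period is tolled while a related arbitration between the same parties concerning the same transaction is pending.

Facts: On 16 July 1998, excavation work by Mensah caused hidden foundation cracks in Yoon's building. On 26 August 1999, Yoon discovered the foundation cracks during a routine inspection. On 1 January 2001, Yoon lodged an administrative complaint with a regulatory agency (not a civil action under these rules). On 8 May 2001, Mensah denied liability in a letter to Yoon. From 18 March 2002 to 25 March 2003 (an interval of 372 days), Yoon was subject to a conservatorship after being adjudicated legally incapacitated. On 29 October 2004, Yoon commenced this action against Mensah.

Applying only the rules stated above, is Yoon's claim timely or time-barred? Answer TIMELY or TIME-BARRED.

TIME-BARRED

Because discovery on 26 August 1999 post-dates the 16 July 1998 act, accrual under the later-of rule falls on 26 August 1999.
4 years from 26 August 1999 is 26 August 2003.
Because the plaintiff's legal incapacity ran from 18 March 2002 to 25 March 2003, the deadline is extended by 372 days to 1 September 2004.
The other events in the timeline have no effect on the limitation period under the stated rules.
Yoon filed on 29 October 2004, after the 1 September 2004 deadline, so the action is time-barred.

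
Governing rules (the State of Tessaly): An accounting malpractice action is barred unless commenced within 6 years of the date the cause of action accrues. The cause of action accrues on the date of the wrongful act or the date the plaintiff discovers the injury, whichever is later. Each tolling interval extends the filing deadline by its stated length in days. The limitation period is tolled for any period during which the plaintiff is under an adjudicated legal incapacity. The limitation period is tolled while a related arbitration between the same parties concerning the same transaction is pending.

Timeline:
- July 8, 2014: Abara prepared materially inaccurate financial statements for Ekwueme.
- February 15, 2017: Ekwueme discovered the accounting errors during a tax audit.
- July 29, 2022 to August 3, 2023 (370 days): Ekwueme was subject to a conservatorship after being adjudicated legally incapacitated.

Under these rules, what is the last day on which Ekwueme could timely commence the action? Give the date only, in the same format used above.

February 20, 2024

Because discovery on February 15, 2017 post-dates the July 8, 2014 act, accrual under the later-of rule falls on February 15, 2017.
6 years from February 15, 2017 is February 15, 2023.
The period was tolled for 370 days by the plaintiff's legal incapacity (July 29, 2022 to August 3, 2023), pushing the deadline to February 20, 2024.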